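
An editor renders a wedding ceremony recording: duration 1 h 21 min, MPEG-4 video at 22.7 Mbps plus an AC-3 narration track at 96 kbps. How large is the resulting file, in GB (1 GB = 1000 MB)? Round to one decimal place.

13.8 GB

1 h 21 min = 81 min = 4860 s
Audio: 96 kbps = 0.096 Mbps.
Total bitrate: 22.7 + 0.096 = 22.796 Mbps.
Stream data: 22.796 Mbps × 4860 s = 110788.6 Mb.
110,789 Mb ÷ 8 = 13,849 MB → 13.85 GB.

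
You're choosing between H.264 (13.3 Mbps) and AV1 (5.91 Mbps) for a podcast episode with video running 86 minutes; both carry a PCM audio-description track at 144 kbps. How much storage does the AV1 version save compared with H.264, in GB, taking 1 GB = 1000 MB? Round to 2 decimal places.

86 min = 5160 s
Audio: 144 kbps = 0.144 Mbps.
H.264: 13.444 Mbps × 5160 s = 69371.0 Mb = 8.671 GB.
AV1: 6.054 Mbps × 5160 s = 31238.6 Mb = 3.905 GB.
Saving: 8.671 − 3.905 = 4.767 GB.

4.77 GB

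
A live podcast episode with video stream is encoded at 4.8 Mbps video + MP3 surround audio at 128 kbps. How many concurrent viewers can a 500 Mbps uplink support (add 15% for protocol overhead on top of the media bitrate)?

88

Audio: 128 kbps = 0.128 Mbps.
Per-viewer media rate: 4.928 Mbps.
On the wire with 15% overhead: 5.667 Mbps.
500 Mbps = 500.0 Mbps; 500.0 / 5.667 = 88.23 → 88 viewers.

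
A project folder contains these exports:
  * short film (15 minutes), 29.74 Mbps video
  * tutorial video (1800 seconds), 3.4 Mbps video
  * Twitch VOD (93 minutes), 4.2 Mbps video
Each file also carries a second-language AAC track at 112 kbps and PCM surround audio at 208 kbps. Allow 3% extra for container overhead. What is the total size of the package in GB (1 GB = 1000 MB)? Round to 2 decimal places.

Audio total: 112 + 208 = 320 kbps = 0.320 Mbps.
short film: 30.060 Mbps × 900 s × 1.03 = 27865.6 Mb
tutorial video: 3.720 Mbps × 1800 s × 1.03 = 6896.9 Mb
Twitch VOD: 4.520 Mbps × 5580 s × 1.03 = 25978.2 Mb
Total: 60740.7 Mb = 7592.6 MB.
= 7.593 GB.

7.59 GB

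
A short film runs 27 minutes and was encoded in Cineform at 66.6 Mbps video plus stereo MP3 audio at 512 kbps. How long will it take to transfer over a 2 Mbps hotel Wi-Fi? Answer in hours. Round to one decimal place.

27 min = 1620 s
Audio: 512 kbps = 0.512 Mbps.
Total bitrate: 67.112 Mbps.
File: 67.112 Mbps × 1620 s = 108721.4 Mb.
At 2 Mbps: 108721.4 / 2 = 54360.7 s ≈ 15.1 hours.

15.1 hours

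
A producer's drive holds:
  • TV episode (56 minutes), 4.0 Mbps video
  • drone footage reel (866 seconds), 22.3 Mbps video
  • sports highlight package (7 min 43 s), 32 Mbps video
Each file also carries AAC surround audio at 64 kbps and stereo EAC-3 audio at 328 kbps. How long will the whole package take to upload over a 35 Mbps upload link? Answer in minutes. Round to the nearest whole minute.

Audio total: 64 + 328 = 392 kbps = 0.392 Mbps.
TV episode: 4.392 Mbps × 3360 s = 14757.1 Mb
drone footage reel: 22.692 Mbps × 866 s = 19651.3 Mb
sports highlight package: 32.392 Mbps × 463 s = 14997.5 Mb
Total: 49405.9 Mb = 6175.7 MB.
At 35 Mbps: 49405.9 / 35 = 1412 s ≈ 23.5 minutes.

24 minutes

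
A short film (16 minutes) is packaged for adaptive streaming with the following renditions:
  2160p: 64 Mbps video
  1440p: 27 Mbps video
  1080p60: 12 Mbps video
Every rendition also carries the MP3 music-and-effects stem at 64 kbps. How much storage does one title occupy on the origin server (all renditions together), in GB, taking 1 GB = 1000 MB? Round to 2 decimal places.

12.38 GB

16 min = 960 s
Audio: 64 kbps = 0.064 Mbps.
Sum of rendition bitrates: (64+0.064) + (27+0.064) + (12+0.064) = 103.192 Mbps.
× 960 s = 99,064 Mb = 12,383 MB = 12.38 GB.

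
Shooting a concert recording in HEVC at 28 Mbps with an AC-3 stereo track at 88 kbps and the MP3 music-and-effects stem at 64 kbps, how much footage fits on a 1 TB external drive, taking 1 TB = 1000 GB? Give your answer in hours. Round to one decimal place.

Audio total: 88 + 64 = 152 kbps = 0.152 Mbps.
Total bitrate: 28 + 0.152 = 28.152 Mbps.
Capacity: 1 TB = 8,000,000 Mb.
Recording time: 8,000,000 / 28.152 = 284,172 s ≈ 78.9 hours.

78.9 hours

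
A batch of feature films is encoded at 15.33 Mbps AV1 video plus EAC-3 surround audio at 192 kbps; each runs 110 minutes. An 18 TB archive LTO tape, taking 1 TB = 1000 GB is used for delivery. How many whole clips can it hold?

110 min = 6600 s
Audio: 192 kbps = 0.192 Mbps.
Total bitrate: 15.522 Mbps.
Per item: 15.522 Mbps × 6600 s = 102,445 Mb = 12,806 MB.
Capacity: 18 TB = 144,000,000 Mb; 1405.63 items → 1405 complete.

1405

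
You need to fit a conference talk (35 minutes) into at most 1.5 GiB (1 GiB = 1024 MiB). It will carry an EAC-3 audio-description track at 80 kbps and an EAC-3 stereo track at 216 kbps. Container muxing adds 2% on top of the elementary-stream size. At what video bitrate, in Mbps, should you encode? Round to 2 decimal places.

Budget: 1.5 GiB = 12884.9 Mb.
Stream payload after overhead: 12884.9 / 1.02 = 12632.3 Mb.
35 min = 2100 s
Total bitrate budget: 12632.3 Mb / 2100 s = 6.015 Mbps.
Audio total: 80 + 216 = 296 kbps = 0.296 Mbps.
Video: 6.015 − 0.296 = 5.719 Mbps.

5.72 Mbps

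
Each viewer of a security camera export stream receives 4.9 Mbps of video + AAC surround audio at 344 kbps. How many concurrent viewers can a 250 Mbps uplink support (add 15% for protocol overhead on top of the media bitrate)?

Audio: 344 kbps = 0.344 Mbps.
Per-viewer media rate: 5.244 Mbps.
On the wire with 15% overhead: 6.031 Mbps.
250 Mbps = 250.0 Mbps; 250.0 / 6.031 = 41.46 → 41 viewers.

41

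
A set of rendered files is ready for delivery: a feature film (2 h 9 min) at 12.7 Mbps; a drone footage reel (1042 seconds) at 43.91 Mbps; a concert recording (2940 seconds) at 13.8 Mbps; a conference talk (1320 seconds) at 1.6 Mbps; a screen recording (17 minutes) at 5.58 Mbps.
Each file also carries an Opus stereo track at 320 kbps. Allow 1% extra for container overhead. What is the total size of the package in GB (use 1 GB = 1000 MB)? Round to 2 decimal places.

Audio: 320 kbps = 0.320 Mbps.
feature film: 13.020 Mbps × 7740 s × 1.01 = 101782.5 Mb
drone footage reel: 44.230 Mbps × 1042 s × 1.01 = 46548.5 Mb
concert recording: 14.120 Mbps × 2940 s × 1.01 = 41927.9 Mb
conference talk: 1.920 Mbps × 1320 s × 1.01 = 2559.7 Mb
screen recording: 5.900 Mbps × 1020 s × 1.01 = 6078.2 Mb
Total: 198896.9 Mb = 24862.1 MB.
= 24.86 GB.

24.86 GB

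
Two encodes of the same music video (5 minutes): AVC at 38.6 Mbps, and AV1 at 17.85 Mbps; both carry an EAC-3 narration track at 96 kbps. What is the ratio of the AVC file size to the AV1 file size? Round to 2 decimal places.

2.16

5 min = 300 s
Audio: 96 kbps = 0.096 Mbps.
AVC: 38.696 Mbps × 300 s = 11608.8 Mb = 1.451 GB.
AV1: 17.946 Mbps × 300 s = 5383.8 Mb = 0.673 GB.
Ratio: 1.451 / 0.673 = 2.156.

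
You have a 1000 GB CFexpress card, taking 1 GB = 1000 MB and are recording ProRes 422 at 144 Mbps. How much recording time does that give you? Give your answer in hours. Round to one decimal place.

15.4 hours

Capacity: 1000 GB = 8,000,000 Mb.
Recording time: 8,000,000 / 144.000 = 55,556 s ≈ 15.4 hours.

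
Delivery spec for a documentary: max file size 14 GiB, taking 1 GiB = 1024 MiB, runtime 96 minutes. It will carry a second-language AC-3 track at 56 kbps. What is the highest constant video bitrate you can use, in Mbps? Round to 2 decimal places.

Budget: 14 GiB = 120259.1 Mb.
96 min = 5760 s
Total bitrate budget: 120259.1 Mb / 5760 s = 20.878 Mbps.
Audio: 56 kbps = 0.056 Mbps.
Video: 20.878 − 0.056 = 20.822 Mbps.

20.82 Mbps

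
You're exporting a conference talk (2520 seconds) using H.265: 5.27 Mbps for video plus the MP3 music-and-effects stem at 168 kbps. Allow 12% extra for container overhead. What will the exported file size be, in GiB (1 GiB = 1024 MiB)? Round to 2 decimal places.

Audio: 168 kbps = 0.168 Mbps.
Total bitrate: 5.27 + 0.168 = 5.438 Mbps.
Stream data: 5.438 Mbps × 2520 s = 13703.8 Mb.
With 12% container overhead: ×1.12.
15,348 Mb = 1,918,526,400 bytes ÷ 1,073,741,824 = 1.787 GiB.

1.79 GiB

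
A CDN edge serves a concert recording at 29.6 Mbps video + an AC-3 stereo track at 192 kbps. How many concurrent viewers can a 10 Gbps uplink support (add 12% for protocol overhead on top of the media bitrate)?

Audio: 192 kbps = 0.192 Mbps.
Per-viewer media rate: 29.792 Mbps.
On the wire with 12% overhead: 33.367 Mbps.
10 Gbps = 10,000 Mbps; 10,000 / 33.367 = 299.70 → 299 viewers.

299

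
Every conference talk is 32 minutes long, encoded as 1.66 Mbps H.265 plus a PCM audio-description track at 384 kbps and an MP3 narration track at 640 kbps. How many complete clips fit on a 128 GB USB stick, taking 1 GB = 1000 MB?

198

32 min = 1920 s
Audio total: 384 + 640 = 1024 kbps = 1.024 Mbps.
Total bitrate: 2.684 Mbps.
Per item: 2.684 Mbps × 1920 s = 5,153 Mb = 644.2 MB.
Capacity: 128 GB = 1,024,000 Mb; 198.71 items → 198 complete.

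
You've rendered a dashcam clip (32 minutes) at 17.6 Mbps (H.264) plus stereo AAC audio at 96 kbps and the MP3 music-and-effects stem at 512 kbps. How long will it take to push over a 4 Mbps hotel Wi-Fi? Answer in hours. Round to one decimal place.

32 min = 1920 s
Audio total: 96 + 512 = 608 kbps = 0.608 Mbps.
Total bitrate: 18.208 Mbps.
File: 18.208 Mbps × 1920 s = 34959.4 Mb.
At 4 Mbps: 34959.4 / 4 = 8739.8 s ≈ 2.43 hours.

2.4 hours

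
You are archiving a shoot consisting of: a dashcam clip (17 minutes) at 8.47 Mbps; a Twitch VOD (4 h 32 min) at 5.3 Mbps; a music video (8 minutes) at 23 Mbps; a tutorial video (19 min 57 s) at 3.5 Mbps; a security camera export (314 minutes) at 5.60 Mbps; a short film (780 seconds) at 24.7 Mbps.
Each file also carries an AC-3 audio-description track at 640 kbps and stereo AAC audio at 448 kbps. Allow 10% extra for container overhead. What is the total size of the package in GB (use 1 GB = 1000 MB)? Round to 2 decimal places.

38.11 GB

Audio total: 640 + 448 = 1088 kbps = 1.088 Mbps.
dashcam clip: 9.558 Mbps × 1020 s × 1.10 = 10724.1 Mb
Twitch VOD: 6.388 Mbps × 16320 s × 1.10 = 114677.4 Mb
music video: 24.088 Mbps × 480 s × 1.10 = 12718.5 Mb
tutorial video: 4.588 Mbps × 1197 s × 1.10 = 6041.0 Mb
security camera export: 6.688 Mbps × 18840 s × 1.10 = 138602.1 Mb
short film: 25.788 Mbps × 780 s × 1.10 = 22126.1 Mb
Total: 304889.2 Mb = 38111.1 MB.
= 38.11 GB.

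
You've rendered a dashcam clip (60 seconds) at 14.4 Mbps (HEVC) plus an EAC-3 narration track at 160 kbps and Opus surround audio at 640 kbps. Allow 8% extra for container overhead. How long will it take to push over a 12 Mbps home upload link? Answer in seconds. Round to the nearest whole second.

82 seconds

Audio total: 160 + 640 = 800 kbps = 0.800 Mbps.
Total bitrate: 15.200 Mbps.
File: 15.200 Mbps × 60 s = 912.0 Mb.
With 8% container overhead: ×1.08. → 985.0 Mb.
At 12 Mbps: 985.0 / 12 = 82.1 s ≈ 82.1 seconds.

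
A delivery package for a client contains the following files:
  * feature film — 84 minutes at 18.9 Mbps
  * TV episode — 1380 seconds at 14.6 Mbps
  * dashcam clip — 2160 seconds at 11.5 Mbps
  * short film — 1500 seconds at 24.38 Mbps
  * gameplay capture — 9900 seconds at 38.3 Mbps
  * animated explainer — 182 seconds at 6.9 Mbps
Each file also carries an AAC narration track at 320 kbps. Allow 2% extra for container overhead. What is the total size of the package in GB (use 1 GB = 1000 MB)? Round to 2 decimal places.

Audio: 320 kbps = 0.320 Mbps.
feature film: 19.220 Mbps × 5040 s × 1.02 = 98806.2 Mb
TV episode: 14.920 Mbps × 1380 s × 1.02 = 21001.4 Mb
dashcam clip: 11.820 Mbps × 2160 s × 1.02 = 26041.8 Mb
short film: 24.700 Mbps × 1500 s × 1.02 = 37791.0 Mb
gameplay capture: 38.620 Mbps × 9900 s × 1.02 = 389984.8 Mb
animated explainer: 7.220 Mbps × 182 s × 1.02 = 1340.3 Mb
Total: 574965.5 Mb = 71870.7 MB.
= 71.87 GB.

71.87 GB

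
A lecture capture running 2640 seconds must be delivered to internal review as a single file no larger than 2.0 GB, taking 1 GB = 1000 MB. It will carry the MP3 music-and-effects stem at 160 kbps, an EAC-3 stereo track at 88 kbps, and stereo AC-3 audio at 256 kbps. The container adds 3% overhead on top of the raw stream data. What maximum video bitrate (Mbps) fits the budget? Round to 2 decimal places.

5.38 Mbps

Budget: 2.0 GB = 16000.0 Mb.
Stream payload after overhead: 16000.0 / 1.03 = 15534.0 Mb.
Total bitrate budget: 15534.0 Mb / 2640 s = 5.884 Mbps.
Audio total: 160 + 88 + 256 = 504 kbps = 0.504 Mbps.
Video: 5.884 − 0.504 = 5.380 Mbps.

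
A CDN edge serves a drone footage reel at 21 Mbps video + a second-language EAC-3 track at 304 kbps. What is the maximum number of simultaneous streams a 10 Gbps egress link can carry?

Audio: 304 kbps = 0.304 Mbps.
Per-viewer media rate: 21.304 Mbps.
10 Gbps = 10,000 Mbps; 10,000 / 21.304 = 469.40 → 469 viewers.

469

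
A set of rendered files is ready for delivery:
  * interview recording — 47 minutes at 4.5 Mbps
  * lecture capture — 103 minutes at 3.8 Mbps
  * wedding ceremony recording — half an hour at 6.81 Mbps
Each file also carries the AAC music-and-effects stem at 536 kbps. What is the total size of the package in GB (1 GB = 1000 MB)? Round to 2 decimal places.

6.78 GB

Audio: 536 kbps = 0.536 Mbps.
interview recording: 5.036 Mbps × 2820 s = 14201.5 Mb
lecture capture: 4.336 Mbps × 6180 s = 26796.5 Mb
wedding ceremony recording: 7.346 Mbps × 1800 s = 13222.8 Mb
Total: 54220.8 Mb = 6777.6 MB.
= 6.778 GB.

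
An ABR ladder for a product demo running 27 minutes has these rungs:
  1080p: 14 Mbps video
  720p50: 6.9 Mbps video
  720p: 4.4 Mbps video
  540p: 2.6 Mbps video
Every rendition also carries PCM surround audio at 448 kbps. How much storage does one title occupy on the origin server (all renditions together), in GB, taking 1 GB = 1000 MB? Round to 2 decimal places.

27 min = 1620 s
Audio: 448 kbps = 0.448 Mbps.
Sum of rendition bitrates: (14+0.448) + (6.9+0.448) + (4.4+0.448) + (2.6+0.448) = 29.692 Mbps.
× 1620 s = 48,101 Mb = 6,013 MB = 6.013 GB.

6.01 GB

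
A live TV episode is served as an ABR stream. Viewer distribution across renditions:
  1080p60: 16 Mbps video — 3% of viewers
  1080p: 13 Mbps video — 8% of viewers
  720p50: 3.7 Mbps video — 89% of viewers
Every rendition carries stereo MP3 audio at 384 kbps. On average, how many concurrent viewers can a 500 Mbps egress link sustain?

96

Audio: 384 kbps = 0.384 Mbps.
Average per-viewer bitrate: 0.03×16.384 + 0.08×13.384 + 0.89×4.084 = 5.197 Mbps.
500 Mbps = 500.0 Mbps; 500.0 / 5.197 = 96.21 → 96.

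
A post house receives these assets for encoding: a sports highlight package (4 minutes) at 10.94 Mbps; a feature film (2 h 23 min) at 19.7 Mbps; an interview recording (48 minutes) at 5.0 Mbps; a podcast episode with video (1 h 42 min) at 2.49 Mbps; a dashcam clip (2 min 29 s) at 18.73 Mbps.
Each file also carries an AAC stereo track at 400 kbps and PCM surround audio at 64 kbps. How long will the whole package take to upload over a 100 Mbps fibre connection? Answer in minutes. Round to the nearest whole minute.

Audio total: 400 + 64 = 464 kbps = 0.464 Mbps.
sports highlight package: 11.404 Mbps × 240 s = 2737.0 Mb
feature film: 20.164 Mbps × 8580 s = 173007.1 Mb
interview recording: 5.464 Mbps × 2880 s = 15736.3 Mb
podcast episode with video: 2.954 Mbps × 6120 s = 18078.5 Mb
dashcam clip: 19.194 Mbps × 149 s = 2859.9 Mb
Total: 212418.8 Mb = 26552.3 MB.
At 100 Mbps: 212418.8 / 100 = 2124 s ≈ 35.4 minutes.

35 minutes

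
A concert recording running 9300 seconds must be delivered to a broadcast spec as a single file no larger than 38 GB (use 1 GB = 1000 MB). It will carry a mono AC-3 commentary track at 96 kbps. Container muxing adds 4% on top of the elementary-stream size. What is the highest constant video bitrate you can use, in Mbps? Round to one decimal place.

Budget: 38 GB = 304000.0 Mb.
Stream payload after overhead: 304000.0 / 1.04 = 292307.7 Mb.
Total bitrate budget: 292307.7 Mb / 9300 s = 31.431 Mbps.
Audio: 96 kbps = 0.096 Mbps.
Video: 31.431 − 0.096 = 31.335 Mbps.

31.3 Mbps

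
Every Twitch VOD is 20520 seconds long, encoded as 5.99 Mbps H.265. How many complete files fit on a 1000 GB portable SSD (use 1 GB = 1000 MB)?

Per item: 5.990 Mbps × 20520 s = 122,915 Mb = 15,364 MB.
Capacity: 1000 GB = 8,000,000 Mb; 65.09 items → 65 complete.

65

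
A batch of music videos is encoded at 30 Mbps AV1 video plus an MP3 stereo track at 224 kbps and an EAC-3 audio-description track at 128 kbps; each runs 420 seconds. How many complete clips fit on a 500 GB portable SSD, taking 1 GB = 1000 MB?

Audio total: 224 + 128 = 352 kbps = 0.352 Mbps.
Total bitrate: 30.352 Mbps.
Per item: 30.352 Mbps × 420 s = 12,748 Mb = 1,593 MB.
Capacity: 500 GB = 4,000,000 Mb; 313.78 items → 313 complete.

313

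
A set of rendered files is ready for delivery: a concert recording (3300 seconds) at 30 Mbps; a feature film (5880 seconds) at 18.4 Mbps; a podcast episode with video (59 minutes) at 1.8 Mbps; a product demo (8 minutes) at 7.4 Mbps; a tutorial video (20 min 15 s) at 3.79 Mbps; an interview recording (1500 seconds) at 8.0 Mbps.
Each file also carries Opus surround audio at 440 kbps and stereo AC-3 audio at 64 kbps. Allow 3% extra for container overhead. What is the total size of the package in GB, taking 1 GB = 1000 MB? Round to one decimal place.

Audio total: 440 + 64 = 504 kbps = 0.504 Mbps.
concert recording: 30.504 Mbps × 3300 s × 1.03 = 103683.1 Mb
feature film: 18.904 Mbps × 5880 s × 1.03 = 114490.2 Mb
podcast episode with video: 2.304 Mbps × 3540 s × 1.03 = 8400.8 Mb
product demo: 7.904 Mbps × 480 s × 1.03 = 3907.7 Mb
tutorial video: 4.294 Mbps × 1215 s × 1.03 = 5373.7 Mb
interview recording: 8.504 Mbps × 1500 s × 1.03 = 13138.7 Mb
Total: 248994.3 Mb = 31124.3 MB.
= 31.12 GB.

31.1 GB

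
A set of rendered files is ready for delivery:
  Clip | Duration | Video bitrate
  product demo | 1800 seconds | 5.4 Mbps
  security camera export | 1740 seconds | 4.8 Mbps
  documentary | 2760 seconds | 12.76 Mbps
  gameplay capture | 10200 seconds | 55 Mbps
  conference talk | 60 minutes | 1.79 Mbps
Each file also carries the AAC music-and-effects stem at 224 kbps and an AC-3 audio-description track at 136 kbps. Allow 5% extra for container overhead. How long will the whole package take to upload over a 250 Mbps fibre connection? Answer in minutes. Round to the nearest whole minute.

44 minutes

Audio total: 224 + 136 = 360 kbps = 0.360 Mbps.
product demo: 5.760 Mbps × 1800 s × 1.05 = 10886.4 Mb
security camera export: 5.160 Mbps × 1740 s × 1.05 = 9427.3 Mb
documentary: 13.120 Mbps × 2760 s × 1.05 = 38021.8 Mb
gameplay capture: 55.360 Mbps × 10200 s × 1.05 = 592905.6 Mb
conference talk: 2.150 Mbps × 3600 s × 1.05 = 8127.0 Mb
Total: 659368.1 Mb = 82421.0 MB.
At 250 Mbps: 659368.1 / 250 = 2637 s ≈ 44 minutes.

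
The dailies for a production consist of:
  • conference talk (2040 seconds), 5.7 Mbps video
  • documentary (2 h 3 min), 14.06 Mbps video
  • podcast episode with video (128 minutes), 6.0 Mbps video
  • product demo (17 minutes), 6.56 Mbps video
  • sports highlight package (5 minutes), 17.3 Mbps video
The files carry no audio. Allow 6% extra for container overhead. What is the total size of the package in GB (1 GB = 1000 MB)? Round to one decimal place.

23.0 GB

conference talk: 5.700 Mbps × 2040 s × 1.06 = 12325.7 Mb
documentary: 14.060 Mbps × 7380 s × 1.06 = 109988.6 Mb
podcast episode with video: 6.000 Mbps × 7680 s × 1.06 = 48844.8 Mb
product demo: 6.560 Mbps × 1020 s × 1.06 = 7092.7 Mb
sports highlight package: 17.300 Mbps × 300 s × 1.06 = 5501.4 Mb
Total: 183753.1 Mb = 22969.1 MB.
= 22.97 GB.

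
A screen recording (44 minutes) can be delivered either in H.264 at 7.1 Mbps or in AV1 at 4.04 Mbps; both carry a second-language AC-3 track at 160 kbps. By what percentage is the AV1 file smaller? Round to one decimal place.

42.1%

44 min = 2640 s
Audio: 160 kbps = 0.160 Mbps.
H.264: 7.260 Mbps × 2640 s = 19166.4 Mb = 2.231 GiB.
AV1: 4.200 Mbps × 2640 s = 11088.0 Mb = 1.291 GiB.
Reduction: (1 − 1.291/2.231) × 100 = 42.15%.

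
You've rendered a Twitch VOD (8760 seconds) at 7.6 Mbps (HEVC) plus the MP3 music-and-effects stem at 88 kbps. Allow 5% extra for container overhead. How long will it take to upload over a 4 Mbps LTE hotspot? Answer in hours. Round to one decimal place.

4.9 hours

Audio: 88 kbps = 0.088 Mbps.
Total bitrate: 7.688 Mbps.
File: 7.688 Mbps × 8760 s = 67346.9 Mb.
With 5% container overhead: ×1.05. → 70714.2 Mb.
At 4 Mbps: 70714.2 / 4 = 17678.6 s ≈ 4.91 hours.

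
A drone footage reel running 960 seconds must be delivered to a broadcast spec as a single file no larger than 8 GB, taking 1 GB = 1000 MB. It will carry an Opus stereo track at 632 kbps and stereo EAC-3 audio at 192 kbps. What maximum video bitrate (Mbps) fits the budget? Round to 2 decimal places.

65.84 Mbps

Budget: 8 GB = 64000.0 Mb.
Total bitrate budget: 64000.0 Mb / 960 s = 66.667 Mbps.
Audio total: 632 + 192 = 824 kbps = 0.824 Mbps.
Video: 66.667 − 0.824 = 65.843 Mbps.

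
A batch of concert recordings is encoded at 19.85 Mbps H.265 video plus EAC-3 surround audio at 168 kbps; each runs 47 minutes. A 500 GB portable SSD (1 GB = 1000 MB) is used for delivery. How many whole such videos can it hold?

70

47 min = 2820 s
Audio: 168 kbps = 0.168 Mbps.
Total bitrate: 20.018 Mbps.
Per item: 20.018 Mbps × 2820 s = 56,451 Mb = 7,056 MB.
Capacity: 500 GB = 4,000,000 Mb; 70.86 items → 70 complete.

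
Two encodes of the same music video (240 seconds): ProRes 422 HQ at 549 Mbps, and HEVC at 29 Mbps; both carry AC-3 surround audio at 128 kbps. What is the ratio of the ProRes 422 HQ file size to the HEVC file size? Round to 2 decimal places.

18.85

Audio: 128 kbps = 0.128 Mbps.
ProRes 422 HQ: 549.128 Mbps × 240 s = 131790.7 Mb = 16.474 GB.
HEVC: 29.128 Mbps × 240 s = 6990.7 Mb = 0.874 GB.
Ratio: 16.474 / 0.874 = 18.852.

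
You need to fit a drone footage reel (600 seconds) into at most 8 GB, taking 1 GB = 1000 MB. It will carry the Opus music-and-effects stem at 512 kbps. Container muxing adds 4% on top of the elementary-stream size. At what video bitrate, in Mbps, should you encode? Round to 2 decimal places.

Budget: 8 GB = 64000.0 Mb.
Stream payload after overhead: 64000.0 / 1.04 = 61538.5 Mb.
Total bitrate budget: 61538.5 Mb / 600 s = 102.564 Mbps.
Audio: 512 kbps = 0.512 Mbps.
Video: 102.564 − 0.512 = 102.052 Mbps.

102.05 Mbps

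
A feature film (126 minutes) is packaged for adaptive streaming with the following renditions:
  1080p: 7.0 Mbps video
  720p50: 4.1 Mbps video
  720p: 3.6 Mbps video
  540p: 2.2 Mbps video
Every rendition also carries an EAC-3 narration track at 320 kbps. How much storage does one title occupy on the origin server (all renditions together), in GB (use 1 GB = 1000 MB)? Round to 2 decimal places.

17.18 GB

126 min = 7560 s
Audio: 320 kbps = 0.320 Mbps.
Sum of rendition bitrates: (7.0+0.320) + (4.1+0.320) + (3.6+0.320) + (2.2+0.320) = 18.180 Mbps.
× 7560 s = 137,441 Mb = 17,180 MB = 17.18 GB.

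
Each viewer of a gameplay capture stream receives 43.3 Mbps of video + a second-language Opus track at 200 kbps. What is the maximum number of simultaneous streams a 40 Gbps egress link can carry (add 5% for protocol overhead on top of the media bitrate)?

875

Audio: 200 kbps = 0.200 Mbps.
Per-viewer media rate: 43.500 Mbps.
On the wire with 5% overhead: 45.675 Mbps.
40 Gbps = 40,000 Mbps; 40,000 / 45.675 = 875.75 → 875 viewers.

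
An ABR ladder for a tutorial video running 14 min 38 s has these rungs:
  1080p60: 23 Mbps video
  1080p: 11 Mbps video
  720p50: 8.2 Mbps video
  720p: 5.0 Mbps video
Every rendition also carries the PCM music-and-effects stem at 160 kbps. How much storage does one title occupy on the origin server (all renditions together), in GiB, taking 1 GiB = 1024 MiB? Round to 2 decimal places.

4.89 GiB

14 min 38 s = 878 s
Audio: 160 kbps = 0.160 Mbps.
Sum of rendition bitrates: (23+0.160) + (11+0.160) + (8.2+0.160) + (5.0+0.160) = 47.840 Mbps.
× 878 s = 42,004 Mb = 5,250 MB = 4.890 GiB.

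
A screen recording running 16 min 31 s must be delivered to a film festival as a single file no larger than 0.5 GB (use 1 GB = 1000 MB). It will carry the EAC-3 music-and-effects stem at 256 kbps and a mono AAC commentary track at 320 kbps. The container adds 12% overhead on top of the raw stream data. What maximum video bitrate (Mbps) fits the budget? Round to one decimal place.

Budget: 0.5 GB = 4000.0 Mb.
Stream payload after overhead: 4000.0 / 1.12 = 3571.4 Mb.
16 min 31 s = 991 s
Total bitrate budget: 3571.4 Mb / 991 s = 3.604 Mbps.
Audio total: 256 + 320 = 576 kbps = 0.576 Mbps.
Video: 3.604 − 0.576 = 3.028 Mbps.

3.0 Mbps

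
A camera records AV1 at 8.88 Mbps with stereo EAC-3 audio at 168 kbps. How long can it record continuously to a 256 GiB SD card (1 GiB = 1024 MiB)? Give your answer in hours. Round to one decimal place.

67.5 hours

Audio: 168 kbps = 0.168 Mbps.
Total bitrate: 8.88 + 0.168 = 9.048 Mbps.
Capacity: 256 GiB = 2,199,023 Mb.
Recording time: 2,199,023 / 9.048 = 243,040 s ≈ 67.5 hours.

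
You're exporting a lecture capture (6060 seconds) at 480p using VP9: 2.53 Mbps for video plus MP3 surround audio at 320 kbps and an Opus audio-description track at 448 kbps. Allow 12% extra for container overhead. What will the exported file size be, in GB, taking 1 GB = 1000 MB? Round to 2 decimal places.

2.80 GB

Audio total: 320 + 448 = 768 kbps = 0.768 Mbps.
Total bitrate: 2.53 + 0.768 = 3.298 Mbps.
Stream data: 3.298 Mbps × 6060 s = 19985.9 Mb.
With 12% container overhead: ×1.12.
22,384 Mb ÷ 8 = 2,798 MB → 2.798 GB.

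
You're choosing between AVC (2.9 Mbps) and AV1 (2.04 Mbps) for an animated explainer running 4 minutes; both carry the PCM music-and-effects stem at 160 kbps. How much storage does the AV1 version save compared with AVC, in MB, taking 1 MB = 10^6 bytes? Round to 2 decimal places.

4 min = 240 s
Audio: 160 kbps = 0.160 Mbps.
AVC: 3.060 Mbps × 240 s = 734.4 Mb = 91.800 MB.
AV1: 2.200 Mbps × 240 s = 528.0 Mb = 66.000 MB.
Saving: 91.800 − 66.000 = 25.800 MB.

25.80 MB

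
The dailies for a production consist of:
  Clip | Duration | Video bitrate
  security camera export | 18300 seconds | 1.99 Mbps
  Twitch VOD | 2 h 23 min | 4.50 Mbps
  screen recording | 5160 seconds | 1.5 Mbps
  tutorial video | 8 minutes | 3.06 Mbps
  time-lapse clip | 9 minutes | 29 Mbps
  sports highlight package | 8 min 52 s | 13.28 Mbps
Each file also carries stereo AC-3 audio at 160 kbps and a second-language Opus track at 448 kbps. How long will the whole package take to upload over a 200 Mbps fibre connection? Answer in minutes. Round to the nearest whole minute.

Audio total: 160 + 448 = 608 kbps = 0.608 Mbps.
security camera export: 2.598 Mbps × 18300 s = 47543.4 Mb
Twitch VOD: 5.108 Mbps × 8580 s = 43826.6 Mb
screen recording: 2.108 Mbps × 5160 s = 10877.3 Mb
tutorial video: 3.668 Mbps × 480 s = 1760.6 Mb
time-lapse clip: 29.608 Mbps × 540 s = 15988.3 Mb
sports highlight package: 13.888 Mbps × 532 s = 7388.4 Mb
Total: 127384.7 Mb = 15923.1 MB.
At 200 Mbps: 127384.7 / 200 = 637 s ≈ 10.6 minutes.

11 minutes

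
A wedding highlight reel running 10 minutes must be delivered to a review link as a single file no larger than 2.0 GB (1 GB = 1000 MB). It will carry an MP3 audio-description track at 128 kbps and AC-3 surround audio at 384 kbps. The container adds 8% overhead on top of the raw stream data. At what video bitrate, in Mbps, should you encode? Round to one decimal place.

24.2 Mbps

Budget: 2.0 GB = 16000.0 Mb.
Stream payload after overhead: 16000.0 / 1.08 = 14814.8 Mb.
10 min = 600 s
Total bitrate budget: 14814.8 Mb / 600 s = 24.691 Mbps.
Audio total: 128 + 384 = 512 kbps = 0.512 Mbps.
Video: 24.691 − 0.512 = 24.179 Mbps.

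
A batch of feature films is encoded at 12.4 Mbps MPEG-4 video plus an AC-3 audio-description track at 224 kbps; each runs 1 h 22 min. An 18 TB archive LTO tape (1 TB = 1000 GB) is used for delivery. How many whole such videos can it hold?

2318

1 h 22 min = 82 min = 4920 s
Audio: 224 kbps = 0.224 Mbps.
Total bitrate: 12.624 Mbps.
Per item: 12.624 Mbps × 4920 s = 62,110 Mb = 7,764 MB.
Capacity: 18 TB = 144,000,000 Mb; 2318.46 items → 2318 complete.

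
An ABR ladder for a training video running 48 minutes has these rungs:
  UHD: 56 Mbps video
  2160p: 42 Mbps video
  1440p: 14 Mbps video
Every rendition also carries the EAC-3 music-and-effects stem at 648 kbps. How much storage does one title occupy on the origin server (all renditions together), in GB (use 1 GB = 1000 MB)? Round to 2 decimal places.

41.02 GB

48 min = 2880 s
Audio: 648 kbps = 0.648 Mbps.
Sum of rendition bitrates: (56+0.648) + (42+0.648) + (14+0.648) = 113.944 Mbps.
× 2880 s = 328,159 Mb = 41,020 MB = 41.02 GB.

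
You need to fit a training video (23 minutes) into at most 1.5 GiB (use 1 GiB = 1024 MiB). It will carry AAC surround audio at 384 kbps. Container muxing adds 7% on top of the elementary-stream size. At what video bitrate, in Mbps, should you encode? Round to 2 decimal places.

8.34 Mbps

Budget: 1.5 GiB = 12884.9 Mb.
Stream payload after overhead: 12884.9 / 1.07 = 12042.0 Mb.
23 min = 1380 s
Total bitrate budget: 12042.0 Mb / 1380 s = 8.726 Mbps.
Audio: 384 kbps = 0.384 Mbps.
Video: 8.726 − 0.384 = 8.342 Mbps.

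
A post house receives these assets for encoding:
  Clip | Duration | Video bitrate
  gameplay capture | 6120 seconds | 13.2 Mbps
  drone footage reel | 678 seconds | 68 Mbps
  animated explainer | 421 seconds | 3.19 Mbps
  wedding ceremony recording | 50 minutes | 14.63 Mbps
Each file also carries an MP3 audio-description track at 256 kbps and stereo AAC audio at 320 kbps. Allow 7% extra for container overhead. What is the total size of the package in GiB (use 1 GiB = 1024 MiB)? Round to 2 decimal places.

22.17 GiB

Audio total: 256 + 320 = 576 kbps = 0.576 Mbps.
gameplay capture: 13.776 Mbps × 6120 s × 1.07 = 90210.8 Mb
drone footage reel: 68.576 Mbps × 678 s × 1.07 = 49749.1 Mb
animated explainer: 3.766 Mbps × 421 s × 1.07 = 1696.5 Mb
wedding ceremony recording: 15.206 Mbps × 3000 s × 1.07 = 48811.3 Mb
Total: 190467.6 Mb = 23808.5 MB.
= 22.17 GiB.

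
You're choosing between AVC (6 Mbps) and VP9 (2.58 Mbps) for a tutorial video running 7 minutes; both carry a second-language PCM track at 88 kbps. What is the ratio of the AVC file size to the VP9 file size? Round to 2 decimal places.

2.28

7 min = 420 s
Audio: 88 kbps = 0.088 Mbps.
AVC: 6.088 Mbps × 420 s = 2557.0 Mb = 304.813 MiB.
VP9: 2.668 Mbps × 420 s = 1120.6 Mb = 133.581 MiB.
Ratio: 304.813 / 133.581 = 2.282.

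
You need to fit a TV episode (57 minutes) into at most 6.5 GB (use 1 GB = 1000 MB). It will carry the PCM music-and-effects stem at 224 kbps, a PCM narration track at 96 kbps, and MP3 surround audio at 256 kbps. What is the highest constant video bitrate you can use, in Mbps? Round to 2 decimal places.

Budget: 6.5 GB = 52000.0 Mb.
57 min = 3420 s
Total bitrate budget: 52000.0 Mb / 3420 s = 15.205 Mbps.
Audio total: 224 + 96 + 256 = 576 kbps = 0.576 Mbps.
Video: 15.205 − 0.576 = 14.629 Mbps.

14.63 Mbps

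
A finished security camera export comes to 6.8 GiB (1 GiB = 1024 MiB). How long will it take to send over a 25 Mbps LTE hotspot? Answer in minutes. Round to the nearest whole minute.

File: 6.8 GiB = 58411.6 Mb.
At 25 Mbps: 58411.6 / 25 = 2336.5 s ≈ 38.9 minutes.

39 minutes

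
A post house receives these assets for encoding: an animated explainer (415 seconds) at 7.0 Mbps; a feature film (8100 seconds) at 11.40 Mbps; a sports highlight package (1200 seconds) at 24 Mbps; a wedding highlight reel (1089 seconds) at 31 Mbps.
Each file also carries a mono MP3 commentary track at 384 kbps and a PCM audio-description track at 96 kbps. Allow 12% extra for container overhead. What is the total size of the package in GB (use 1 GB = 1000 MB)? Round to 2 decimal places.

Audio total: 384 + 96 = 480 kbps = 0.480 Mbps.
animated explainer: 7.480 Mbps × 415 s × 1.12 = 3476.7 Mb
feature film: 11.880 Mbps × 8100 s × 1.12 = 107775.4 Mb
sports highlight package: 24.480 Mbps × 1200 s × 1.12 = 32901.1 Mb
wedding highlight reel: 31.480 Mbps × 1089 s × 1.12 = 38395.5 Mb
Total: 182548.7 Mb = 22818.6 MB.
= 22.82 GB.

22.82 GB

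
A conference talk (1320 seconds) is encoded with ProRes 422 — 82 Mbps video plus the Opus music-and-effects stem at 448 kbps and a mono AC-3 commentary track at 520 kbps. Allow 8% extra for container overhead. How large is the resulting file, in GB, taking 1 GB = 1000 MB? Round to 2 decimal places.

Audio total: 448 + 520 = 968 kbps = 0.968 Mbps.
Total bitrate: 82 + 0.968 = 82.968 Mbps.
Stream data: 82.968 Mbps × 1320 s = 109517.8 Mb.
With 8% container overhead: ×1.08.
118,279 Mb ÷ 8 = 14,785 MB → 14.78 GB.

14.78 GB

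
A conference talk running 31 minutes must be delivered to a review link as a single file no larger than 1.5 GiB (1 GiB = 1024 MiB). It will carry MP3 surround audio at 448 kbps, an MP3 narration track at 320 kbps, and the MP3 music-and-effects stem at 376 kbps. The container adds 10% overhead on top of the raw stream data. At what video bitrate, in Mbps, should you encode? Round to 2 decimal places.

Budget: 1.5 GiB = 12884.9 Mb.
Stream payload after overhead: 12884.9 / 1.10 = 11713.5 Mb.
31 min = 1860 s
Total bitrate budget: 11713.5 Mb / 1860 s = 6.298 Mbps.
Audio total: 448 + 320 + 376 = 1144 kbps = 1.144 Mbps.
Video: 6.298 − 1.144 = 5.154 Mbps.

5.15 Mbps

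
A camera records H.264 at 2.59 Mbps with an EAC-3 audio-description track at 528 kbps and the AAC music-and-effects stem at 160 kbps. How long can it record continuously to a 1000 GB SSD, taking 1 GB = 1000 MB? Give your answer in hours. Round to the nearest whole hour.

678 hours

Audio total: 528 + 160 = 688 kbps = 0.688 Mbps.
Total bitrate: 2.59 + 0.688 = 3.278 Mbps.
Capacity: 1000 GB = 8,000,000 Mb.
Recording time: 8,000,000 / 3.278 = 2,440,513 s ≈ 678 hours.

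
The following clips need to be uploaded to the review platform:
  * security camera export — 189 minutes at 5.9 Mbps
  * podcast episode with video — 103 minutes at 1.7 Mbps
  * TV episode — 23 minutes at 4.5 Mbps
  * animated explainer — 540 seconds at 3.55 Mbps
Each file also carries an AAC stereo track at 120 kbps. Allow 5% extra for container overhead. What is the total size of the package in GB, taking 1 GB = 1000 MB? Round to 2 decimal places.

11.53 GB

Audio: 120 kbps = 0.120 Mbps.
security camera export: 6.020 Mbps × 11340 s × 1.05 = 71680.1 Mb
podcast episode with video: 1.820 Mbps × 6180 s × 1.05 = 11810.0 Mb
TV episode: 4.620 Mbps × 1380 s × 1.05 = 6694.4 Mb
animated explainer: 3.670 Mbps × 540 s × 1.05 = 2080.9 Mb
Total: 92265.4 Mb = 11533.2 MB.
= 11.53 GB.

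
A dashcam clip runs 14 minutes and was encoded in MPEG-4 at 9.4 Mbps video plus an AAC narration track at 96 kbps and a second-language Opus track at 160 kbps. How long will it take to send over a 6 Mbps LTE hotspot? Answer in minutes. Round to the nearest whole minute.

23 minutes

14 min = 840 s
Audio total: 96 + 160 = 256 kbps = 0.256 Mbps.
Total bitrate: 9.656 Mbps.
File: 9.656 Mbps × 840 s = 8111.0 Mb.
At 6 Mbps: 8111.0 / 6 = 1351.8 s ≈ 22.5 minutes.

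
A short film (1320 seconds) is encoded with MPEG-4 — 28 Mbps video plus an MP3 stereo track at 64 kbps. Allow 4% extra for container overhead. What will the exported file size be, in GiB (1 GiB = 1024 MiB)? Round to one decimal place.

4.5 GiB

Audio: 64 kbps = 0.064 Mbps.
Total bitrate: 28 + 0.064 = 28.064 Mbps.
Stream data: 28.064 Mbps × 1320 s = 37044.5 Mb.
With 4% container overhead: ×1.04.
38,526 Mb = 4,815,782,400 bytes ÷ 1,073,741,824 = 4.485 GiB.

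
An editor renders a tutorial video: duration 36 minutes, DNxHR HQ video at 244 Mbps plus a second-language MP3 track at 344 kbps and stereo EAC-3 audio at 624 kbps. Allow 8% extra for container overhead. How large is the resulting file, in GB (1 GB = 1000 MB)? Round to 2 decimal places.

71.43 GB

36 min = 2160 s
Audio total: 344 + 624 = 968 kbps = 0.968 Mbps.
Total bitrate: 244 + 0.968 = 244.968 Mbps.
Stream data: 244.968 Mbps × 2160 s = 529130.9 Mb.
With 8% container overhead: ×1.08.
571,461 Mb ÷ 8 = 71,433 MB → 71.43 GB.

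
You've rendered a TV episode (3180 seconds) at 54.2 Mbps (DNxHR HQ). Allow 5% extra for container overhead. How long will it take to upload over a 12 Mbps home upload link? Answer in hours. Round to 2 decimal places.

File: 54.200 Mbps × 3180 s = 172356.0 Mb.
With 5% container overhead: ×1.05. → 180973.8 Mb.
At 12 Mbps: 180973.8 / 12 = 15081.1 s ≈ 4.19 hours.

4.19 hours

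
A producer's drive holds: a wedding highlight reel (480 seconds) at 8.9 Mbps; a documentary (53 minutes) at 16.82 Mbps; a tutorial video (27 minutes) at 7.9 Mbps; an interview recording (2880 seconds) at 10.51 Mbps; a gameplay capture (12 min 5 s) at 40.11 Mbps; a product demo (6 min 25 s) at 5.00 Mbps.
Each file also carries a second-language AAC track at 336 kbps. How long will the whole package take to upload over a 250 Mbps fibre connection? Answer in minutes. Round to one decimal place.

9.0 minutes

Audio: 336 kbps = 0.336 Mbps.
wedding highlight reel: 9.236 Mbps × 480 s = 4433.3 Mb
documentary: 17.156 Mbps × 3180 s = 54556.1 Mb
tutorial video: 8.236 Mbps × 1620 s = 13342.3 Mb
interview recording: 10.846 Mbps × 2880 s = 31236.5 Mb
gameplay capture: 40.446 Mbps × 725 s = 29323.3 Mb
product demo: 5.336 Mbps × 385 s = 2054.4 Mb
Total: 134945.9 Mb = 16868.2 MB.
At 250 Mbps: 134945.9 / 250 = 540 s ≈ 9 minutes.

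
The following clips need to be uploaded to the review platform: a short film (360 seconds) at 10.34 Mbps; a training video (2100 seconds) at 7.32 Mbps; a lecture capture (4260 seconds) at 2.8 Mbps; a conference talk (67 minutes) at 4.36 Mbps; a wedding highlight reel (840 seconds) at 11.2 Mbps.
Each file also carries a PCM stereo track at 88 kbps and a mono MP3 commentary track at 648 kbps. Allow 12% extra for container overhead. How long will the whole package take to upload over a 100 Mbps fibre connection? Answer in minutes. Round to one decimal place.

Audio total: 88 + 648 = 736 kbps = 0.736 Mbps.
short film: 11.076 Mbps × 360 s × 1.12 = 4465.8 Mb
training video: 8.056 Mbps × 2100 s × 1.12 = 18947.7 Mb
lecture capture: 3.536 Mbps × 4260 s × 1.12 = 16871.0 Mb
conference talk: 5.096 Mbps × 4020 s × 1.12 = 22944.2 Mb
wedding highlight reel: 11.936 Mbps × 840 s × 1.12 = 11229.4 Mb
Total: 74458.1 Mb = 9307.3 MB.
At 100 Mbps: 74458.1 / 100 = 745 s ≈ 12.4 minutes.

12.4 minutes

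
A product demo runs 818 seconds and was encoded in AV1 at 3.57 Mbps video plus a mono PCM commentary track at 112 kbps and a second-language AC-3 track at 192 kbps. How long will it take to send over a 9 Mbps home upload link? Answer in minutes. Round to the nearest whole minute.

6 minutes

Audio total: 112 + 192 = 304 kbps = 0.304 Mbps.
Total bitrate: 3.874 Mbps.
File: 3.874 Mbps × 818 s = 3168.9 Mb.
At 9 Mbps: 3168.9 / 9 = 352.1 s ≈ 5.87 minutes.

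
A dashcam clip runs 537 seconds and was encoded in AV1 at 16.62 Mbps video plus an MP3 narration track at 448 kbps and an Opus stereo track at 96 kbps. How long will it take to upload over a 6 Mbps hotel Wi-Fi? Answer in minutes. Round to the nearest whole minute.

Audio total: 448 + 96 = 544 kbps = 0.544 Mbps.
Total bitrate: 17.164 Mbps.
File: 17.164 Mbps × 537 s = 9217.1 Mb.
At 6 Mbps: 9217.1 / 6 = 1536.2 s ≈ 25.6 minutes.

26 minutes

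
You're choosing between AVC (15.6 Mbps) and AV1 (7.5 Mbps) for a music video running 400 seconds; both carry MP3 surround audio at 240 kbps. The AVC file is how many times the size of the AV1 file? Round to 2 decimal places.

Audio: 240 kbps = 0.240 Mbps.
AVC: 15.840 Mbps × 400 s = 6336.0 Mb = 0.792 GB.
AV1: 7.740 Mbps × 400 s = 3096.0 Mb = 0.387 GB.
Ratio: 0.792 / 0.387 = 2.047.

2.05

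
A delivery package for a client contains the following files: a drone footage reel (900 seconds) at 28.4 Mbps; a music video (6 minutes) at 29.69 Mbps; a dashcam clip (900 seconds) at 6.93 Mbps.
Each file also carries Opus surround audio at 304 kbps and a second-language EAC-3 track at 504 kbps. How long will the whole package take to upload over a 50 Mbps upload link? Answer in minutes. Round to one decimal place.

14.7 minutes

Audio total: 304 + 504 = 808 kbps = 0.808 Mbps.
drone footage reel: 29.208 Mbps × 900 s = 26287.2 Mb
music video: 30.498 Mbps × 360 s = 10979.3 Mb
dashcam clip: 7.738 Mbps × 900 s = 6964.2 Mb
Total: 44230.7 Mb = 5528.8 MB.
At 50 Mbps: 44230.7 / 50 = 885 s ≈ 14.7 minutes.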